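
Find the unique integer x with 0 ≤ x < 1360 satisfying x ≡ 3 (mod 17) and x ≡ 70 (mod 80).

Write x = 3 + 17·k. Then 17·k ≡ 70 − 3 ≡ 67 (mod 80).
Need 17⁻¹ mod 80. Extended Euclid on (80, 17):
80 = 4*17 + 12
17 = 1*12 + 5
12 = 2*5 + 2
5 = 2*2 + 1
2 = 2*1 + 0
Back-substitute:
1 = 5 − 2·2
1 = −2·12 + 5·5
1 = 5·17 − 7·12
1 = −7·80 + 33·17
17⁻¹ ≡ 33 (mod 80), so k ≡ 33·67 ≡ 51 (mod 80).
x = 3 + 17·51 = 870.

870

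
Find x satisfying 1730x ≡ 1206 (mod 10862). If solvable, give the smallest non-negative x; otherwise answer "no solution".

4785

First find gcd(1730, 10862):
10862 = 6×1730 + 482
1730 = 3×482 + 284
482 = 1×284 + 198
284 = 1×198 + 86
198 = 2×86 + 26
86 = 3×26 + 8
26 = 3×8 + 2
8 = 4×2 + 0
gcd = 2 and 2 | 1206, so solutions exist. Divide through by 2: 865x ≡ 603 (mod 5431).
Now find 865⁻¹ mod 5431:
5431 = 6×865 + 241
865 = 3×241 + 142
241 = 1×142 + 99
142 = 1×99 + 43
99 = 2×43 + 13
43 = 3×13 + 4
13 = 3×4 + 1
4 = 4×1 + 0
Back-substitute:
1 = 13 − 3·4
1 = −3·43 + 10·13
1 = 10·99 − 23·43
1 = −23·142 + 33·99
1 = 33·241 − 56·142
1 = −56·865 + 201·241
1 = 201·5431 − 1262·865
So 865·(-1262) ≡ 1 (mod 5431), i.e. 865⁻¹ ≡ 4169.
Then x ≡ 4169·603 ≡ 4785 (mod 5431); the smallest non-negative solution is x = 4785.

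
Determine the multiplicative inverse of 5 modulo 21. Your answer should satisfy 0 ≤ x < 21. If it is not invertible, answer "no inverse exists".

Extended Euclidean algorithm:
21 = 4*5 + 1
5 = 5*1 + 0
Since gcd(5, 21) = 1, back-substitute to write 1 as a combination:
1 = 21 − 4·5
Thus 5·(-4) ≡ 1 (mod 21); reducing, -4 mod 21 = 17.

17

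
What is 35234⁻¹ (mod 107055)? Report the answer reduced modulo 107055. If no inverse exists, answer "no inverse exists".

59264

gcd(107055, 35234) by repeated division:
107055 = 3·35234 + 1353
35234 = 26·1353 + 56
1353 = 24·56 + 9
56 = 6·9 + 2
9 = 4·2 + 1
2 = 2·1 + 0
Since gcd(35234, 107055) = 1, back-substitute to write 1 as a combination:
1 = 9 − 4·2
1 = −4·56 + 25·9
1 = 25·1353 − 604·56
1 = −604·35234 + 15729·1353
1 = 15729·107055 − 47791·35234
Thus 35234·(-47791) ≡ 1 (mod 107055); reducing, -47791 mod 107055 = 59264.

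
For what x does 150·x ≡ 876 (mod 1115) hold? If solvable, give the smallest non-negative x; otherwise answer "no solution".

no solution

gcd(150, 1115):
1115 = 7·150 + 65
150 = 2·65 + 20
65 = 3·20 + 5
20 = 4·5 + 0
gcd = 5, but 5 ∤ 876, so the congruence has no solution.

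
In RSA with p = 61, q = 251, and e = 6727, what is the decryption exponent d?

φ(n) = (p−1)(q−1) = 60·250 = 15000.
Need d with 6727·d ≡ 1 (mod 15000). Apply the extended Euclidean algorithm:
15000 = 2*6727 + 1546
6727 = 4*1546 + 543
1546 = 2*543 + 460
543 = 1*460 + 83
460 = 5*83 + 45
83 = 1*45 + 38
45 = 1*38 + 7
38 = 5*7 + 3
7 = 2*3 + 1
3 = 3*1 + 0
Back-substitute:
1 = 7 − 2·3
1 = −2·38 + 11·7
1 = 11·45 − 13·38
1 = −13·83 + 24·45
1 = 24·460 − 133·83
1 = −133·543 + 157·460
1 = 157·1546 − 447·543
1 = −447·6727 + 1945·1546
1 = 1945·15000 − 4337·6727
So 6727·(-4337) ≡ 1 (mod 15000), hence d ≡ -4337 ≡ 10663 (mod 15000).

10663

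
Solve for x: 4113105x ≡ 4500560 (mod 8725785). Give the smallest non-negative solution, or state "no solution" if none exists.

no solution

gcd(4113105, 8725785):
8725785 = 2*4113105 + 499575
4113105 = 8*499575 + 116505
499575 = 4*116505 + 33555
116505 = 3*33555 + 15840
33555 = 2*15840 + 1875
15840 = 8*1875 + 840
1875 = 2*840 + 195
840 = 4*195 + 60
195 = 3*60 + 15
60 = 4*15 + 0
gcd = 15, but 15 ∤ 4500560, so the congruence has no solution.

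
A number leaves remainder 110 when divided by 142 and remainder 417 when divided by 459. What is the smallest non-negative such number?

63300

Write x = 110 + 142·k. Then 142·k ≡ 417 − 110 ≡ 307 (mod 459).
Need 142⁻¹ mod 459. Extended Euclid on (459, 142):
459 = 3*142 + 33
142 = 4*33 + 10
33 = 3*10 + 3
10 = 3*3 + 1
3 = 3*1 + 0
Back-substitute:
1 = 10 − 3·3
1 = −3·33 + 10·10
1 = 10·142 − 43·33
1 = −43·459 + 139·142
142⁻¹ ≡ 139 (mod 459), so k ≡ 139·307 ≡ 445 (mod 459).
x = 110 + 142·445 = 63300.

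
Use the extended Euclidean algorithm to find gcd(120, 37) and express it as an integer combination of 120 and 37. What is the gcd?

1

Apply Euclid's algorithm to 120 and 37:
120 = 3*37 + 9
37 = 4*9 + 1
9 = 9*1 + 0
gcd(120, 37) = 1.
Back-substituting:
1 = 37 − 4·9
1 = −4·120 + 13·37
So 1 = (-4)·120 + (13)·37.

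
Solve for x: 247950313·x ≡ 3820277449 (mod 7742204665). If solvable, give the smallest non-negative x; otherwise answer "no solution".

no solution

gcd(247950313, 7742204665):
7742204665 = 31*247950313 + 55744962
247950313 = 4*55744962 + 24970465
55744962 = 2*24970465 + 5804032
24970465 = 4*5804032 + 1754337
5804032 = 3*1754337 + 541021
1754337 = 3*541021 + 131274
541021 = 4*131274 + 15925
131274 = 8*15925 + 3874
15925 = 4*3874 + 429
3874 = 9*429 + 13
429 = 33*13 + 0
gcd = 13, but 13 ∤ 3820277449, so the congruence has no solution.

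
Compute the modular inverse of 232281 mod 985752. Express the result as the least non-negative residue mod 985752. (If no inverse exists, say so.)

Euclidean algorithm on 985752, 232281:
985752 = 4*232281 + 56628
232281 = 4*56628 + 5769
56628 = 9*5769 + 4707
5769 = 1*4707 + 1062
4707 = 4*1062 + 459
1062 = 2*459 + 144
459 = 3*144 + 27
144 = 5*27 + 9
27 = 3*9 + 0
gcd(232281, 985752) = 9 ≠ 1, so 232281 has no multiplicative inverse modulo 985752.

no inverse exists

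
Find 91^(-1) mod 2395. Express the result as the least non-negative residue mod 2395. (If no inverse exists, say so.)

Run Euclid on (2395, 91):
2395 = 26×91 + 29
91 = 3×29 + 4
29 = 7×4 + 1
4 = 4×1 + 0
Since gcd(91, 2395) = 1, back-substitute to write 1 as a combination:
1 = 29 − 7·4
1 = −7·91 + 22·29
1 = 22·2395 − 579·91
Thus 91·(-579) ≡ 1 (mod 2395); reducing, -579 mod 2395 = 1816.

1816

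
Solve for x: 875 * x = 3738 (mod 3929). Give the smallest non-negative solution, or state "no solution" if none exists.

First find gcd(875, 3929):
3929 = 4*875 + 429
875 = 2*429 + 17
429 = 25*17 + 4
17 = 4*4 + 1
4 = 4*1 + 0
gcd = 1, so a unique solution mod 3929 exists.
Back-substitute for the Bézout coefficients:
1 = 17 − 4·4
1 = −4·429 + 101·17
1 = 101·875 − 206·429
1 = −206·3929 + 925·875
So 875·(925) ≡ 1 (mod 3929), giving 875⁻¹ ≡ 925.
x ≡ 875⁻¹·3738 ≡ 925·3738 ≡ 130 (mod 3929).

130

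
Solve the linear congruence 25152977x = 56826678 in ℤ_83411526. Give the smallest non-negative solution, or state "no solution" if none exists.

First find gcd(25152977, 83411526):
83411526 = 3*25152977 + 7952595
25152977 = 3*7952595 + 1295192
7952595 = 6*1295192 + 181443
1295192 = 7*181443 + 25091
181443 = 7*25091 + 5806
25091 = 4*5806 + 1867
5806 = 3*1867 + 205
1867 = 9*205 + 22
205 = 9*22 + 7
22 = 3*7 + 1
7 = 7*1 + 0
gcd = 1, so a unique solution mod 83411526 exists.
Back-substitute for the Bézout coefficients:
1 = 22 − 3·7
1 = −3·205 + 28·22
1 = 28·1867 − 255·205
1 = −255·5806 + 793·1867
1 = 793·25091 − 3427·5806
1 = −3427·181443 + 24782·25091
1 = 24782·1295192 − 176901·181443
1 = −176901·7952595 + 1086188·1295192
1 = 1086188·25152977 − 3435465·7952595
1 = −3435465·83411526 + 11392583·25152977
So 25152977·(11392583) ≡ 1 (mod 83411526), giving 25152977⁻¹ ≡ 11392583.
x ≡ 25152977⁻¹·56826678 ≡ 11392583·56826678 ≡ 82927026 (mod 83411526).

82927026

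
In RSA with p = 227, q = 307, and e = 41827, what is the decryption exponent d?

φ(n) = (p−1)(q−1) = 226·306 = 69156.
Need d with 41827·d ≡ 1 (mod 69156). Apply the extended Euclidean algorithm:
69156 = 1×41827 + 27329
41827 = 1×27329 + 14498
27329 = 1×14498 + 12831
14498 = 1×12831 + 1667
12831 = 7×1667 + 1162
1667 = 1×1162 + 505
1162 = 2×505 + 152
505 = 3×152 + 49
152 = 3×49 + 5
49 = 9×5 + 4
5 = 1×4 + 1
4 = 4×1 + 0
Back-substitute:
1 = 5 − 4
1 = −49 + 10·5
1 = 10·152 − 31·49
1 = −31·505 + 103·152
1 = 103·1162 − 237·505
1 = −237·1667 + 340·1162
1 = 340·12831 − 2617·1667
1 = −2617·14498 + 2957·12831
1 = 2957·27329 − 5574·14498
1 = −5574·41827 + 8531·27329
1 = 8531·69156 − 14105·41827
So 41827·(-14105) ≡ 1 (mod 69156), hence d ≡ -14105 ≡ 55051 (mod 69156).

55051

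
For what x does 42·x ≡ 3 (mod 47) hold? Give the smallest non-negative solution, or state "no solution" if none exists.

37

First find gcd(42, 47):
47 = 1×42 + 5
42 = 8×5 + 2
5 = 2×2 + 1
2 = 2×1 + 0
gcd = 1, so a unique solution mod 47 exists.
Back-substitute for the Bézout coefficients:
1 = 5 − 2·2
1 = −2·42 + 17·5
1 = 17·47 − 19·42
So 42·(-19) ≡ 1 (mod 47), giving 42⁻¹ ≡ 28.
x ≡ 42⁻¹·3 ≡ 28·3 ≡ 37 (mod 47).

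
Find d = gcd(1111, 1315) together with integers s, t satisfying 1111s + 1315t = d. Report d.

1

Repeated division:
1315 = 1*1111 + 204
1111 = 5*204 + 91
204 = 2*91 + 22
91 = 4*22 + 3
22 = 7*3 + 1
3 = 3*1 + 0
gcd(1111, 1315) = 1.
Back-substituting:
1 = 22 − 7·3
1 = −7·91 + 29·22
1 = 29·204 − 65·91
1 = −65·1111 + 354·204
1 = 354·1315 − 419·1111
So 1 = (354)·1315 + (-419)·1111.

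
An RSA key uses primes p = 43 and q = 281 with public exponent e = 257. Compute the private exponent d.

10433

φ(n) = (p−1)(q−1) = 42·280 = 11760.
Need d with 257·d ≡ 1 (mod 11760). Apply the extended Euclidean algorithm:
11760 = 45·257 + 195
257 = 1·195 + 62
195 = 3·62 + 9
62 = 6·9 + 8
9 = 1·8 + 1
8 = 8·1 + 0
Back-substitute:
1 = 9 − 8
1 = −62 + 7·9
1 = 7·195 − 22·62
1 = −22·257 + 29·195
1 = 29·11760 − 1327·257
So 257·(-1327) ≡ 1 (mod 11760), hence d ≡ -1327 ≡ 10433 (mod 11760).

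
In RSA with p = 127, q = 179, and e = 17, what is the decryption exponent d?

13193

φ(n) = (p−1)(q−1) = 126·178 = 22428.
Need d with 17·d ≡ 1 (mod 22428). Apply the extended Euclidean algorithm:
22428 = 1319*17 + 5
17 = 3*5 + 2
5 = 2*2 + 1
2 = 2*1 + 0
Back-substitute:
1 = 5 − 2·2
1 = −2·17 + 7·5
1 = 7·22428 − 9235·17
So 17·(-9235) ≡ 1 (mod 22428), hence d ≡ -9235 ≡ 13193 (mod 22428).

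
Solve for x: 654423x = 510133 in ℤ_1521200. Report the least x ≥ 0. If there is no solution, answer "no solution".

1064371

First find gcd(654423, 1521200):
1521200 = 2·654423 + 212354
654423 = 3·212354 + 17361
212354 = 12·17361 + 4022
17361 = 4·4022 + 1273
4022 = 3·1273 + 203
1273 = 6·203 + 55
203 = 3·55 + 38
55 = 1·38 + 17
38 = 2·17 + 4
17 = 4·4 + 1
4 = 4·1 + 0
gcd = 1, so a unique solution mod 1521200 exists.
Back-substitute for the Bézout coefficients:
1 = 17 − 4·4
1 = −4·38 + 9·17
1 = 9·55 − 13·38
1 = −13·203 + 48·55
1 = 48·1273 − 301·203
1 = −301·4022 + 951·1273
1 = 951·17361 − 4105·4022
1 = −4105·212354 + 50211·17361
1 = 50211·654423 − 154738·212354
1 = −154738·1521200 + 359687·654423
So 654423·(359687) ≡ 1 (mod 1521200), giving 654423⁻¹ ≡ 359687.
x ≡ 654423⁻¹·510133 ≡ 359687·510133 ≡ 1064371 (mod 1521200).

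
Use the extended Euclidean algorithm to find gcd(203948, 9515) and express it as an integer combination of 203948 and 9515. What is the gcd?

Repeated division:
203948 = 21·9515 + 4133
9515 = 2·4133 + 1249
4133 = 3·1249 + 386
1249 = 3·386 + 91
386 = 4·91 + 22
91 = 4·22 + 3
22 = 7·3 + 1
3 = 3·1 + 0
gcd(203948, 9515) = 1.
Back-substituting:
1 = 22 − 7·3
1 = −7·91 + 29·22
1 = 29·386 − 123·91
1 = −123·1249 + 398·386
1 = 398·4133 − 1317·1249
1 = −1317·9515 + 3032·4133
1 = 3032·203948 − 64989·9515
So 1 = (3032)·203948 + (-64989)·9515.

1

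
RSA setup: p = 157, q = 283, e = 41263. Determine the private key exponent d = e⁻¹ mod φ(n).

φ(n) = (p−1)(q−1) = 156·282 = 43992.
Need d with 41263·d ≡ 1 (mod 43992). Apply the extended Euclidean algorithm:
43992 = 1×41263 + 2729
41263 = 15×2729 + 328
2729 = 8×328 + 105
328 = 3×105 + 13
105 = 8×13 + 1
13 = 13×1 + 0
Back-substitute:
1 = 105 − 8·13
1 = −8·328 + 25·105
1 = 25·2729 − 208·328
1 = −208·41263 + 3145·2729
1 = 3145·43992 − 3353·41263
So 41263·(-3353) ≡ 1 (mod 43992), hence d ≡ -3353 ≡ 40639 (mod 43992).

40639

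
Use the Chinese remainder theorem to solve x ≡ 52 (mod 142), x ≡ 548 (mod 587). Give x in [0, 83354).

Write x = 52 + 142·k. Then 142·k ≡ 548 − 52 ≡ 496 (mod 587).
Need 142⁻¹ mod 587. Extended Euclid on (587, 142):
587 = 4·142 + 19
142 = 7·19 + 9
19 = 2·9 + 1
9 = 9·1 + 0
Back-substitute:
1 = 19 − 2·9
1 = −2·142 + 15·19
1 = 15·587 − 62·142
142⁻¹ ≡ 525 (mod 587), so k ≡ 525·496 ≡ 359 (mod 587).
x = 52 + 142·359 = 51030.

51030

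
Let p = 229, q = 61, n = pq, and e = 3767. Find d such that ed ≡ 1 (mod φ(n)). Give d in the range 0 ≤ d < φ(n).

φ(n) = (p−1)(q−1) = 228·60 = 13680.
Need d with 3767·d ≡ 1 (mod 13680). Apply the extended Euclidean algorithm:
13680 = 3·3767 + 2379
3767 = 1·2379 + 1388
2379 = 1·1388 + 991
1388 = 1·991 + 397
991 = 2·397 + 197
397 = 2·197 + 3
197 = 65·3 + 2
3 = 1·2 + 1
2 = 2·1 + 0
Back-substitute:
1 = 3 − 2
1 = −197 + 66·3
1 = 66·397 − 133·197
1 = −133·991 + 332·397
1 = 332·1388 − 465·991
1 = −465·2379 + 797·1388
1 = 797·3767 − 1262·2379
1 = −1262·13680 + 4583·3767
So 3767·4583 ≡ 1 (mod 13680), hence d = 4583.

4583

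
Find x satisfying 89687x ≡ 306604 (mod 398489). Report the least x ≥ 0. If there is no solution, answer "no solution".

gcd(89687, 398489):
398489 = 4×89687 + 39741
89687 = 2×39741 + 10205
39741 = 3×10205 + 9126
10205 = 1×9126 + 1079
9126 = 8×1079 + 494
1079 = 2×494 + 91
494 = 5×91 + 39
91 = 2×39 + 13
39 = 3×13 + 0
gcd = 13, but 13 ∤ 306604, so the congruence has no solution.

no solution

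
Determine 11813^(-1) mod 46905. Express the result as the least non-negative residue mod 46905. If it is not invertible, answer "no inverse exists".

25007

Run Euclid on (46905, 11813):
46905 = 3*11813 + 11466
11813 = 1*11466 + 347
11466 = 33*347 + 15
347 = 23*15 + 2
15 = 7*2 + 1
2 = 2*1 + 0
gcd = 1, so the inverse exists. Back-substitute:
1 = 15 − 7·2
1 = −7·347 + 162·15
1 = 162·11466 − 5353·347
1 = −5353·11813 + 5515·11466
1 = 5515·46905 − 21898·11813
So 11813·(-21898) ≡ 1 (mod 46905), and -21898 ≡ 25007 (mod 46905).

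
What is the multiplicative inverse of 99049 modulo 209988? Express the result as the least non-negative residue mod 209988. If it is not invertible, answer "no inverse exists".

Extended Euclidean algorithm:
209988 = 2×99049 + 11890
99049 = 8×11890 + 3929
11890 = 3×3929 + 103
3929 = 38×103 + 15
103 = 6×15 + 13
15 = 1×13 + 2
13 = 6×2 + 1
2 = 2×1 + 0
gcd = 1, so the inverse exists. Back-substitute:
1 = 13 − 6·2
1 = −6·15 + 7·13
1 = 7·103 − 48·15
1 = −48·3929 + 1831·103
1 = 1831·11890 − 5541·3929
1 = −5541·99049 + 46159·11890
1 = 46159·209988 − 97859·99049
Hence 99049⁻¹ ≡ -97859 ≡ 112129 (mod 209988).

112129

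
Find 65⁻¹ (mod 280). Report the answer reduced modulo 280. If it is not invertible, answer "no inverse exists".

Euclidean algorithm on 280, 65:
280 = 4×65 + 20
65 = 3×20 + 5
20 = 4×5 + 0
gcd(65, 280) = 5 ≠ 1, so 65 has no multiplicative inverse modulo 280.

no inverse exists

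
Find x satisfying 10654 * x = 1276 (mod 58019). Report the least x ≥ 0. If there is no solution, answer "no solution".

First find gcd(10654, 58019):
58019 = 5×10654 + 4749
10654 = 2×4749 + 1156
4749 = 4×1156 + 125
1156 = 9×125 + 31
125 = 4×31 + 1
31 = 31×1 + 0
gcd = 1, so a unique solution mod 58019 exists.
Back-substitute for the Bézout coefficients:
1 = 125 − 4·31
1 = −4·1156 + 37·125
1 = 37·4749 − 152·1156
1 = −152·10654 + 341·4749
1 = 341·58019 − 1857·10654
So 10654·(-1857) ≡ 1 (mod 58019), giving 10654⁻¹ ≡ 56162.
x ≡ 10654⁻¹·1276 ≡ 56162·1276 ≡ 9247 (mod 58019).

9247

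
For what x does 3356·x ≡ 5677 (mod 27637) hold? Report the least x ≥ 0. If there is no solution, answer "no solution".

First find gcd(3356, 27637):
27637 = 8·3356 + 789
3356 = 4·789 + 200
789 = 3·200 + 189
200 = 1·189 + 11
189 = 17·11 + 2
11 = 5·2 + 1
2 = 2·1 + 0
gcd = 1, so a unique solution mod 27637 exists.
Back-substitute for the Bézout coefficients:
1 = 11 − 5·2
1 = −5·189 + 86·11
1 = 86·200 − 91·189
1 = −91·789 + 359·200
1 = 359·3356 − 1527·789
1 = −1527·27637 + 12575·3356
So 3356·(12575) ≡ 1 (mod 27637), giving 3356⁻¹ ≡ 12575.
x ≡ 3356⁻¹·5677 ≡ 12575·5677 ≡ 1904 (mod 27637).

1904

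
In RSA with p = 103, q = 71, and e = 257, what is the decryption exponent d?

φ(n) = (p−1)(q−1) = 102·70 = 7140.
Need d with 257·d ≡ 1 (mod 7140). Apply the extended Euclidean algorithm:
7140 = 27×257 + 201
257 = 1×201 + 56
201 = 3×56 + 33
56 = 1×33 + 23
33 = 1×23 + 10
23 = 2×10 + 3
10 = 3×3 + 1
3 = 3×1 + 0
Back-substitute:
1 = 10 − 3·3
1 = −3·23 + 7·10
1 = 7·33 − 10·23
1 = −10·56 + 17·33
1 = 17·201 − 61·56
1 = −61·257 + 78·201
1 = 78·7140 − 2167·257
So 257·(-2167) ≡ 1 (mod 7140), hence d ≡ -2167 ≡ 4973 (mod 7140).

4973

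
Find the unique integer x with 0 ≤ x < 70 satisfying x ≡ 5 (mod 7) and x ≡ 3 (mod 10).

33

Write x = 5 + 7·k. Then 7·k ≡ 3 − 5 ≡ 8 (mod 10).
Need 7⁻¹ mod 10. Extended Euclid on (10, 7):
10 = 1*7 + 3
7 = 2*3 + 1
3 = 3*1 + 0
Back-substitute:
1 = 7 − 2·3
1 = −2·10 + 3·7
7⁻¹ ≡ 3 (mod 10), so k ≡ 3·8 ≡ 4 (mod 10).
x = 5 + 7·4 = 33.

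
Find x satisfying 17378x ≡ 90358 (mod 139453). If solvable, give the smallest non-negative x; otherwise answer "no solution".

First find gcd(17378, 139453):
139453 = 8·17378 + 429
17378 = 40·429 + 218
429 = 1·218 + 211
218 = 1·211 + 7
211 = 30·7 + 1
7 = 7·1 + 0
gcd = 1, so a unique solution mod 139453 exists.
Back-substitute for the Bézout coefficients:
1 = 211 − 30·7
1 = −30·218 + 31·211
1 = 31·429 − 61·218
1 = −61·17378 + 2471·429
1 = 2471·139453 − 19829·17378
So 17378·(-19829) ≡ 1 (mod 139453), giving 17378⁻¹ ≡ 119624.
x ≡ 17378⁻¹·90358 ≡ 119624·90358 ≡ 122815 (mod 139453).

122815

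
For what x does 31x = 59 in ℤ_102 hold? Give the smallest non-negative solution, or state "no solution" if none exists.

71

First find gcd(31, 102):
102 = 3*31 + 9
31 = 3*9 + 4
9 = 2*4 + 1
4 = 4*1 + 0
gcd = 1, so a unique solution mod 102 exists.
Back-substitute for the Bézout coefficients:
1 = 9 − 2·4
1 = −2·31 + 7·9
1 = 7·102 − 23·31
So 31·(-23) ≡ 1 (mod 102), giving 31⁻¹ ≡ 79.
x ≡ 31⁻¹·59 ≡ 79·59 ≡ 71 (mod 102).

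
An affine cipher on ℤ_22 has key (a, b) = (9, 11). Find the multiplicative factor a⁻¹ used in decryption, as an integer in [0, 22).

5

Run Euclid on (22, 9):
22 = 2*9 + 4
9 = 2*4 + 1
4 = 4*1 + 0
The gcd is 1. Working backward:
1 = 9 − 2·4
1 = −2·22 + 5·9
So 9·5 ≡ 1 (mod 22).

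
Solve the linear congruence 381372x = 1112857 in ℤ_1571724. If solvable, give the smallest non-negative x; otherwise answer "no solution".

gcd(381372, 1571724):
1571724 = 4×381372 + 46236
381372 = 8×46236 + 11484
46236 = 4×11484 + 300
11484 = 38×300 + 84
300 = 3×84 + 48
84 = 1×48 + 36
48 = 1×36 + 12
36 = 3×12 + 0
gcd = 12, but 12 ∤ 1112857, so the congruence has no solution.

no solution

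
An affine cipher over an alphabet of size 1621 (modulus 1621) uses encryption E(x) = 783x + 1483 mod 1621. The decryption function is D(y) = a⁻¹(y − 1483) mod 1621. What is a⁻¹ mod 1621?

501

gcd(1621, 783) by repeated division:
1621 = 2·783 + 55
783 = 14·55 + 13
55 = 4·13 + 3
13 = 4·3 + 1
3 = 3·1 + 0
gcd = 1, so the inverse exists. Back-substitute:
1 = 13 − 4·3
1 = −4·55 + 17·13
1 = 17·783 − 242·55
1 = −242·1621 + 501·783
So 783·501 ≡ 1 (mod 1621).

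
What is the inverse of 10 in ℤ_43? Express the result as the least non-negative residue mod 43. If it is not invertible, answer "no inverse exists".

Apply the Euclidean algorithm to 43 and 10:
43 = 4*10 + 3
10 = 3*3 + 1
3 = 3*1 + 0
Since gcd(10, 43) = 1, back-substitute to write 1 as a combination:
1 = 10 − 3·3
1 = −3·43 + 13·10
So 10·13 ≡ 1 (mod 43).

13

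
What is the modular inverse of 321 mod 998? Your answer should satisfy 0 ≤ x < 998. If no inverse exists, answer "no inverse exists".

171

Run Euclid on (998, 321):
998 = 3*321 + 35
321 = 9*35 + 6
35 = 5*6 + 5
6 = 1*5 + 1
5 = 5*1 + 0
Since gcd(321, 998) = 1, back-substitute to write 1 as a combination:
1 = 6 − 5
1 = −35 + 6·6
1 = 6·321 − 55·35
1 = −55·998 + 171·321
So 321·171 ≡ 1 (mod 998).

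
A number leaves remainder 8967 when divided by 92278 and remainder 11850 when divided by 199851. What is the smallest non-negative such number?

Write x = 8967 + 92278·k. Then 92278·k ≡ 11850 − 8967 ≡ 2883 (mod 199851).
Need 92278⁻¹ mod 199851. Extended Euclid on (199851, 92278):
199851 = 2*92278 + 15295
92278 = 6*15295 + 508
15295 = 30*508 + 55
508 = 9*55 + 13
55 = 4*13 + 3
13 = 4*3 + 1
3 = 3*1 + 0
Back-substitute:
1 = 13 − 4·3
1 = −4·55 + 17·13
1 = 17·508 − 157·55
1 = −157·15295 + 4727·508
1 = 4727·92278 − 28519·15295
1 = −28519·199851 + 61765·92278
92278⁻¹ ≡ 61765 (mod 199851), so k ≡ 61765·2883 ≡ 1254 (mod 199851).
x = 8967 + 92278·1254 = 115725579.

115725579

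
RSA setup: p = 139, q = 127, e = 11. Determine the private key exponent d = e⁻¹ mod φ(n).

φ(n) = (p−1)(q−1) = 138·126 = 17388.
Need d with 11·d ≡ 1 (mod 17388). Apply the extended Euclidean algorithm:
17388 = 1580*11 + 8
11 = 1*8 + 3
8 = 2*3 + 2
3 = 1*2 + 1
2 = 2*1 + 0
Back-substitute:
1 = 3 − 2
1 = −8 + 3·3
1 = 3·11 − 4·8
1 = −4·17388 + 6323·11
So 11·6323 ≡ 1 (mod 17388), hence d = 6323.

6323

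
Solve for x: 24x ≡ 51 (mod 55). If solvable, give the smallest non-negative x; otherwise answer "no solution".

First find gcd(24, 55):
55 = 2*24 + 7
24 = 3*7 + 3
7 = 2*3 + 1
3 = 3*1 + 0
gcd = 1, so a unique solution mod 55 exists.
Back-substitute for the Bézout coefficients:
1 = 7 − 2·3
1 = −2·24 + 7·7
1 = 7·55 − 16·24
So 24·(-16) ≡ 1 (mod 55), giving 24⁻¹ ≡ 39.
x ≡ 24⁻¹·51 ≡ 39·51 ≡ 9 (mod 55).

9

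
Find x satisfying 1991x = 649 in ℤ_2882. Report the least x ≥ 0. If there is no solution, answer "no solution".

161

First find gcd(1991, 2882):
2882 = 1·1991 + 891
1991 = 2·891 + 209
891 = 4·209 + 55
209 = 3·55 + 44
55 = 1·44 + 11
44 = 4·11 + 0
gcd = 11 and 11 | 649, so solutions exist. Divide through by 11: 181x ≡ 59 (mod 262).
Now find 181⁻¹ mod 262:
262 = 1*181 + 81
181 = 2*81 + 19
81 = 4*19 + 5
19 = 3*5 + 4
5 = 1*4 + 1
4 = 4*1 + 0
Back-substitute:
1 = 5 − 4
1 = −19 + 4·5
1 = 4·81 − 17·19
1 = −17·181 + 38·81
1 = 38·262 − 55·181
So 181·(-55) ≡ 1 (mod 262), i.e. 181⁻¹ ≡ 207.
Then x ≡ 207·59 ≡ 161 (mod 262); the smallest non-negative solution is x = 161.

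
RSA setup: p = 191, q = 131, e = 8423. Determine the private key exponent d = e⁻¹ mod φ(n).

19187

φ(n) = (p−1)(q−1) = 190·130 = 24700.
Need d with 8423·d ≡ 1 (mod 24700). Apply the extended Euclidean algorithm:
24700 = 2*8423 + 7854
8423 = 1*7854 + 569
7854 = 13*569 + 457
569 = 1*457 + 112
457 = 4*112 + 9
112 = 12*9 + 4
9 = 2*4 + 1
4 = 4*1 + 0
Back-substitute:
1 = 9 − 2·4
1 = −2·112 + 25·9
1 = 25·457 − 102·112
1 = −102·569 + 127·457
1 = 127·7854 − 1753·569
1 = −1753·8423 + 1880·7854
1 = 1880·24700 − 5513·8423
So 8423·(-5513) ≡ 1 (mod 24700), hence d ≡ -5513 ≡ 19187 (mod 24700).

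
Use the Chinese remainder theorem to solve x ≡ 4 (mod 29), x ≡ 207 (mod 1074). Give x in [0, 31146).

207

Write x = 4 + 29·k. Then 29·k ≡ 207 − 4 ≡ 203 (mod 1074).
Need 29⁻¹ mod 1074. Extended Euclid on (1074, 29):
1074 = 37·29 + 1
29 = 29·1 + 0
Back-substitute:
1 = 1074 − 37·29
29⁻¹ ≡ 1037 (mod 1074), so k ≡ 1037·203 ≡ 7 (mod 1074).
x = 4 + 29·7 = 207.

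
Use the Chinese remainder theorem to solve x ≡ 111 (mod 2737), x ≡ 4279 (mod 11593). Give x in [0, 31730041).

24477102

Write x = 111 + 2737·k. Then 2737·k ≡ 4279 − 111 ≡ 4168 (mod 11593).
Need 2737⁻¹ mod 11593. Extended Euclid on (11593, 2737):
11593 = 4·2737 + 645
2737 = 4·645 + 157
645 = 4·157 + 17
157 = 9·17 + 4
17 = 4·4 + 1
4 = 4·1 + 0
Back-substitute:
1 = 17 − 4·4
1 = −4·157 + 37·17
1 = 37·645 − 152·157
1 = −152·2737 + 645·645
1 = 645·11593 − 2732·2737
2737⁻¹ ≡ 8861 (mod 11593), so k ≡ 8861·4168 ≡ 8943 (mod 11593).
x = 111 + 2737·8943 = 24477102.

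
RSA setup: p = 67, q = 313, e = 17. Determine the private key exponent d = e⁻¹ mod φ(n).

12113

φ(n) = (p−1)(q−1) = 66·312 = 20592.
Need d with 17·d ≡ 1 (mod 20592). Apply the extended Euclidean algorithm:
20592 = 1211*17 + 5
17 = 3*5 + 2
5 = 2*2 + 1
2 = 2*1 + 0
Back-substitute:
1 = 5 − 2·2
1 = −2·17 + 7·5
1 = 7·20592 − 8479·17
So 17·(-8479) ≡ 1 (mod 20592), hence d ≡ -8479 ≡ 12113 (mod 20592).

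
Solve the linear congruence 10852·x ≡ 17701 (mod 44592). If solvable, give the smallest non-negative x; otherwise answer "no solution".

gcd(10852, 44592):
44592 = 4*10852 + 1184
10852 = 9*1184 + 196
1184 = 6*196 + 8
196 = 24*8 + 4
8 = 2*4 + 0
gcd = 4, but 4 ∤ 17701, so the congruence has no solution.

no solution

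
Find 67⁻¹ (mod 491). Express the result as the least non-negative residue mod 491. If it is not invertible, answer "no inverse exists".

Run Euclid on (491, 67):
491 = 7×67 + 22
67 = 3×22 + 1
22 = 22×1 + 0
The gcd is 1. Working backward:
1 = 67 − 3·22
1 = −3·491 + 22·67
So 67·22 ≡ 1 (mod 491).

22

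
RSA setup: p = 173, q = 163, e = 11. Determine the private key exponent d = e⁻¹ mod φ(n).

25331

φ(n) = (p−1)(q−1) = 172·162 = 27864.
Need d with 11·d ≡ 1 (mod 27864). Apply the extended Euclidean algorithm:
27864 = 2533×11 + 1
11 = 11×1 + 0
Back-substitute:
1 = 27864 − 2533·11
So 11·(-2533) ≡ 1 (mod 27864), hence d ≡ -2533 ≡ 25331 (mod 27864).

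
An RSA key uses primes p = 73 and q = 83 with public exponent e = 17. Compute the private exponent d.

3473

φ(n) = (p−1)(q−1) = 72·82 = 5904.
Need d with 17·d ≡ 1 (mod 5904). Apply the extended Euclidean algorithm:
5904 = 347·17 + 5
17 = 3·5 + 2
5 = 2·2 + 1
2 = 2·1 + 0
Back-substitute:
1 = 5 − 2·2
1 = −2·17 + 7·5
1 = 7·5904 − 2431·17
So 17·(-2431) ≡ 1 (mod 5904), hence d ≡ -2431 ≡ 3473 (mod 5904).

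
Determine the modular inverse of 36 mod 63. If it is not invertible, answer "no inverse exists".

Compute gcd(36, 63):
63 = 1*36 + 27
36 = 1*27 + 9
27 = 3*9 + 0
gcd(36, 63) = 9 ≠ 1, so 36 has no multiplicative inverse modulo 63.

no inverse exists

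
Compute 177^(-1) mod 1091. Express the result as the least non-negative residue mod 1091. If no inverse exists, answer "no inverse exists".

Extended Euclidean algorithm:
1091 = 6*177 + 29
177 = 6*29 + 3
29 = 9*3 + 2
3 = 1*2 + 1
2 = 2*1 + 0
gcd = 1, so the inverse exists. Back-substitute:
1 = 3 − 2
1 = −29 + 10·3
1 = 10·177 − 61·29
1 = −61·1091 + 376·177
So 177·376 ≡ 1 (mod 1091).

376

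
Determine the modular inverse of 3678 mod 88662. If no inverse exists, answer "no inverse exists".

Euclidean algorithm on 88662, 3678:
88662 = 24·3678 + 390
3678 = 9·390 + 168
390 = 2·168 + 54
168 = 3·54 + 6
54 = 9·6 + 0
gcd(3678, 88662) = 6 ≠ 1, so 3678 has no multiplicative inverse modulo 88662.

no inverse exists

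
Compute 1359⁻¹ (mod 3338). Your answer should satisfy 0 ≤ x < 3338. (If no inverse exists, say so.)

Apply the Euclidean algorithm to 3338 and 1359:
3338 = 2·1359 + 620
1359 = 2·620 + 119
620 = 5·119 + 25
119 = 4·25 + 19
25 = 1·19 + 6
19 = 3·6 + 1
6 = 6·1 + 0
Since gcd(1359, 3338) = 1, back-substitute to write 1 as a combination:
1 = 19 − 3·6
1 = −3·25 + 4·19
1 = 4·119 − 19·25
1 = −19·620 + 99·119
1 = 99·1359 − 217·620
1 = −217·3338 + 533·1359
So 1359·533 ≡ 1 (mod 3338).

533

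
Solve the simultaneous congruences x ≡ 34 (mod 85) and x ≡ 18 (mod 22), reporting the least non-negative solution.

1734

Write x = 34 + 85·k. Then 85·k ≡ 18 − 34 ≡ 6 (mod 22).
Need 85⁻¹ mod 22. Extended Euclid on (22, 19):
22 = 1×19 + 3
19 = 6×3 + 1
3 = 3×1 + 0
Back-substitute:
1 = 19 − 6·3
1 = −6·22 + 7·19
85⁻¹ ≡ 7 (mod 22), so k ≡ 7·6 ≡ 20 (mod 22).
x = 34 + 85·20 = 1734.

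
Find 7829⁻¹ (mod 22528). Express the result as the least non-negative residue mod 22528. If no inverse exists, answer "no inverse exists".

5309

Apply the Euclidean algorithm to 22528 and 7829:
22528 = 2*7829 + 6870
7829 = 1*6870 + 959
6870 = 7*959 + 157
959 = 6*157 + 17
157 = 9*17 + 4
17 = 4*4 + 1
4 = 4*1 + 0
Since gcd(7829, 22528) = 1, back-substitute to write 1 as a combination:
1 = 17 − 4·4
1 = −4·157 + 37·17
1 = 37·959 − 226·157
1 = −226·6870 + 1619·959
1 = 1619·7829 − 1845·6870
1 = −1845·22528 + 5309·7829
So 7829·5309 ≡ 1 (mod 22528).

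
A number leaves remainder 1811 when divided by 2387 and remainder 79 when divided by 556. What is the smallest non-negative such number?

Write x = 1811 + 2387·k. Then 2387·k ≡ 79 − 1811 ≡ 492 (mod 556).
Need 2387⁻¹ mod 556. Extended Euclid on (556, 163):
556 = 3×163 + 67
163 = 2×67 + 29
67 = 2×29 + 9
29 = 3×9 + 2
9 = 4×2 + 1
2 = 2×1 + 0
Back-substitute:
1 = 9 − 4·2
1 = −4·29 + 13·9
1 = 13·67 − 30·29
1 = −30·163 + 73·67
1 = 73·556 − 249·163
2387⁻¹ ≡ 307 (mod 556), so k ≡ 307·492 ≡ 368 (mod 556).
x = 1811 + 2387·368 = 880227.

880227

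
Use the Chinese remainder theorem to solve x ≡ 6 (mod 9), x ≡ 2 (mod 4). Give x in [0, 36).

6

Write x = 6 + 9·k. Then 9·k ≡ 2 − 6 ≡ 0 (mod 4).
Need 9⁻¹ mod 4. Extended Euclid on (4, 1):
4 = 4·1 + 0
9⁻¹ ≡ 1 (mod 4), so k ≡ 1·0 ≡ 0 (mod 4).
x = 6 + 9·0 = 6.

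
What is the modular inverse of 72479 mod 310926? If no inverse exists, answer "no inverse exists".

no inverse exists

Compute gcd(72479, 310926):
310926 = 4·72479 + 21010
72479 = 3·21010 + 9449
21010 = 2·9449 + 2112
9449 = 4·2112 + 1001
2112 = 2·1001 + 110
1001 = 9·110 + 11
110 = 10·11 + 0
Since gcd = 11 > 1, 72479 is not a unit mod 310926.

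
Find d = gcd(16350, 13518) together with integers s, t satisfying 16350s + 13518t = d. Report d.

Apply Euclid's algorithm to 16350 and 13518:
16350 = 1*13518 + 2832
13518 = 4*2832 + 2190
2832 = 1*2190 + 642
2190 = 3*642 + 264
642 = 2*264 + 114
264 = 2*114 + 36
114 = 3*36 + 6
36 = 6*6 + 0
gcd(16350, 13518) = 6.
Express as a combination:
6 = 114 − 3·36
6 = −3·264 + 7·114
6 = 7·642 − 17·264
6 = −17·2190 + 58·642
6 = 58·2832 − 75·2190
6 = −75·13518 + 358·2832
6 = 358·16350 − 433·13518
So 6 = (358)·16350 + (-433)·13518.

6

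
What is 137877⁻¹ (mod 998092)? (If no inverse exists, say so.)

799461

Apply the Euclidean algorithm to 998092 and 137877:
998092 = 7·137877 + 32953
137877 = 4·32953 + 6065
32953 = 5·6065 + 2628
6065 = 2·2628 + 809
2628 = 3·809 + 201
809 = 4·201 + 5
201 = 40·5 + 1
5 = 5·1 + 0
gcd = 1, so the inverse exists. Back-substitute:
1 = 201 − 40·5
1 = −40·809 + 161·201
1 = 161·2628 − 523·809
1 = −523·6065 + 1207·2628
1 = 1207·32953 − 6558·6065
1 = −6558·137877 + 27439·32953
1 = 27439·998092 − 198631·137877
Hence 137877⁻¹ ≡ -198631 ≡ 799461 (mod 998092).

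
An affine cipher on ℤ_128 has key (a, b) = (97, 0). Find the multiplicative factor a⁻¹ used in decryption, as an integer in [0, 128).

33

gcd(128, 97) by repeated division:
128 = 1×97 + 31
97 = 3×31 + 4
31 = 7×4 + 3
4 = 1×3 + 1
3 = 3×1 + 0
gcd = 1, so the inverse exists. Back-substitute:
1 = 4 − 3
1 = −31 + 8·4
1 = 8·97 − 25·31
1 = −25·128 + 33·97
So 97·33 ≡ 1 (mod 128).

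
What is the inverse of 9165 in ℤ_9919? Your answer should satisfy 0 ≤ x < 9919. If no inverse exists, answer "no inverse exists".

no inverse exists

Compute gcd(9165, 9919):
9919 = 1·9165 + 754
9165 = 12·754 + 117
754 = 6·117 + 52
117 = 2·52 + 13
52 = 4·13 + 0
The gcd is 13, not 1, hence no inverse exists.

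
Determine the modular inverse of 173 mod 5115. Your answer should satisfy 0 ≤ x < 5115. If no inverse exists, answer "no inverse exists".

Apply the Euclidean algorithm to 5115 and 173:
5115 = 29·173 + 98
173 = 1·98 + 75
98 = 1·75 + 23
75 = 3·23 + 6
23 = 3·6 + 5
6 = 1·5 + 1
5 = 5·1 + 0
gcd = 1, so the inverse exists. Back-substitute:
1 = 6 − 5
1 = −23 + 4·6
1 = 4·75 − 13·23
1 = −13·98 + 17·75
1 = 17·173 − 30·98
1 = −30·5115 + 887·173
So 173·887 ≡ 1 (mod 5115).

887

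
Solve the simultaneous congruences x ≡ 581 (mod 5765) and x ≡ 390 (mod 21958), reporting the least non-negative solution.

3557586

Write x = 581 + 5765·k. Then 5765·k ≡ 390 − 581 ≡ 21767 (mod 21958).
Need 5765⁻¹ mod 21958. Extended Euclid on (21958, 5765):
21958 = 3×5765 + 4663
5765 = 1×4663 + 1102
4663 = 4×1102 + 255
1102 = 4×255 + 82
255 = 3×82 + 9
82 = 9×9 + 1
9 = 9×1 + 0
Back-substitute:
1 = 82 − 9·9
1 = −9·255 + 28·82
1 = 28·1102 − 121·255
1 = −121·4663 + 512·1102
1 = 512·5765 − 633·4663
1 = −633·21958 + 2411·5765
5765⁻¹ ≡ 2411 (mod 21958), so k ≡ 2411·21767 ≡ 617 (mod 21958).
x = 581 + 5765·617 = 3557586.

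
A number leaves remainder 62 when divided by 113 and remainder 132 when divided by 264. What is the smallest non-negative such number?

4356

Write x = 62 + 113·k. Then 113·k ≡ 132 − 62 ≡ 70 (mod 264).
Need 113⁻¹ mod 264. Extended Euclid on (264, 113):
264 = 2·113 + 38
113 = 2·38 + 37
38 = 1·37 + 1
37 = 37·1 + 0
Back-substitute:
1 = 38 − 37
1 = −113 + 3·38
1 = 3·264 − 7·113
113⁻¹ ≡ 257 (mod 264), so k ≡ 257·70 ≡ 38 (mod 264).
x = 62 + 113·38 = 4356.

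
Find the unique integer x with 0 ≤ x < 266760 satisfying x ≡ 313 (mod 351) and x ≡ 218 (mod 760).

33658

Write x = 313 + 351·k. Then 351·k ≡ 218 − 313 ≡ 665 (mod 760).
Need 351⁻¹ mod 760. Extended Euclid on (760, 351):
760 = 2·351 + 58
351 = 6·58 + 3
58 = 19·3 + 1
3 = 3·1 + 0
Back-substitute:
1 = 58 − 19·3
1 = −19·351 + 115·58
1 = 115·760 − 249·351
351⁻¹ ≡ 511 (mod 760), so k ≡ 511·665 ≡ 95 (mod 760).
x = 313 + 351·95 = 33658.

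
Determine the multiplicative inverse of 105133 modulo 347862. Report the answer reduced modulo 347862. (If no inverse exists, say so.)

Apply the Euclidean algorithm to 347862 and 105133:
347862 = 3·105133 + 32463
105133 = 3·32463 + 7744
32463 = 4·7744 + 1487
7744 = 5·1487 + 309
1487 = 4·309 + 251
309 = 1·251 + 58
251 = 4·58 + 19
58 = 3·19 + 1
19 = 19·1 + 0
gcd = 1, so the inverse exists. Back-substitute:
1 = 58 − 3·19
1 = −3·251 + 13·58
1 = 13·309 − 16·251
1 = −16·1487 + 77·309
1 = 77·7744 − 401·1487
1 = −401·32463 + 1681·7744
1 = 1681·105133 − 5444·32463
1 = −5444·347862 + 18013·105133
So 105133·18013 ≡ 1 (mod 347862).

18013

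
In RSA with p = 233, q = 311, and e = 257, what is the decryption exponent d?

φ(n) = (p−1)(q−1) = 232·310 = 71920.
Need d with 257·d ≡ 1 (mod 71920). Apply the extended Euclidean algorithm:
71920 = 279*257 + 217
257 = 1*217 + 40
217 = 5*40 + 17
40 = 2*17 + 6
17 = 2*6 + 5
6 = 1*5 + 1
5 = 5*1 + 0
Back-substitute:
1 = 6 − 5
1 = −17 + 3·6
1 = 3·40 − 7·17
1 = −7·217 + 38·40
1 = 38·257 − 45·217
1 = −45·71920 + 12593·257
So 257·12593 ≡ 1 (mod 71920), hence d = 12593.

12593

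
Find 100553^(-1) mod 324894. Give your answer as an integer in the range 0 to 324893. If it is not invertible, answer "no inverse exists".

73019

Run Euclid on (324894, 100553):
324894 = 3*100553 + 23235
100553 = 4*23235 + 7613
23235 = 3*7613 + 396
7613 = 19*396 + 89
396 = 4*89 + 40
89 = 2*40 + 9
40 = 4*9 + 4
9 = 2*4 + 1
4 = 4*1 + 0
The gcd is 1. Working backward:
1 = 9 − 2·4
1 = −2·40 + 9·9
1 = 9·89 − 20·40
1 = −20·396 + 89·89
1 = 89·7613 − 1711·396
1 = −1711·23235 + 5222·7613
1 = 5222·100553 − 22599·23235
1 = −22599·324894 + 73019·100553
So 100553·73019 ≡ 1 (mod 324894).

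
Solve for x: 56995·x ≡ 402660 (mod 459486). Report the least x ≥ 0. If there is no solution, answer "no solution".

342072

First find gcd(56995, 459486):
459486 = 8×56995 + 3526
56995 = 16×3526 + 579
3526 = 6×579 + 52
579 = 11×52 + 7
52 = 7×7 + 3
7 = 2×3 + 1
3 = 3×1 + 0
gcd = 1, so a unique solution mod 459486 exists.
Back-substitute for the Bézout coefficients:
1 = 7 − 2·3
1 = −2·52 + 15·7
1 = 15·579 − 167·52
1 = −167·3526 + 1017·579
1 = 1017·56995 − 16439·3526
1 = −16439·459486 + 132529·56995
So 56995·(132529) ≡ 1 (mod 459486), giving 56995⁻¹ ≡ 132529.
x ≡ 56995⁻¹·402660 ≡ 132529·402660 ≡ 342072 (mod 459486).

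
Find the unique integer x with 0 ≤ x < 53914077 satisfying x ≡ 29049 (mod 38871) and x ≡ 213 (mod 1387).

Write x = 29049 + 38871·k. Then 38871·k ≡ 213 − 29049 ≡ 291 (mod 1387).
Need 38871⁻¹ mod 1387. Extended Euclid on (1387, 35):
1387 = 39*35 + 22
35 = 1*22 + 13
22 = 1*13 + 9
13 = 1*9 + 4
9 = 2*4 + 1
4 = 4*1 + 0
Back-substitute:
1 = 9 − 2·4
1 = −2·13 + 3·9
1 = 3·22 − 5·13
1 = −5·35 + 8·22
1 = 8·1387 − 317·35
38871⁻¹ ≡ 1070 (mod 1387), so k ≡ 1070·291 ≡ 682 (mod 1387).
x = 29049 + 38871·682 = 26539071.

26539071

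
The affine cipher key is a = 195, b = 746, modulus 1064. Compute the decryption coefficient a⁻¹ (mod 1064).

gcd(1064, 195) by repeated division:
1064 = 5·195 + 89
195 = 2·89 + 17
89 = 5·17 + 4
17 = 4·4 + 1
4 = 4·1 + 0
gcd = 1, so the inverse exists. Back-substitute:
1 = 17 − 4·4
1 = −4·89 + 21·17
1 = 21·195 − 46·89
1 = −46·1064 + 251·195
So 195·251 ≡ 1 (mod 1064).

251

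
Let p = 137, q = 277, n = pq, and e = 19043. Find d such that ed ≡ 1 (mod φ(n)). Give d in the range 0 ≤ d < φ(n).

φ(n) = (p−1)(q−1) = 136·276 = 37536.
Need d with 19043·d ≡ 1 (mod 37536). Apply the extended Euclidean algorithm:
37536 = 1×19043 + 18493
19043 = 1×18493 + 550
18493 = 33×550 + 343
550 = 1×343 + 207
343 = 1×207 + 136
207 = 1×136 + 71
136 = 1×71 + 65
71 = 1×65 + 6
65 = 10×6 + 5
6 = 1×5 + 1
5 = 5×1 + 0
Back-substitute:
1 = 6 − 5
1 = −65 + 11·6
1 = 11·71 − 12·65
1 = −12·136 + 23·71
1 = 23·207 − 35·136
1 = −35·343 + 58·207
1 = 58·550 − 93·343
1 = −93·18493 + 3127·550
1 = 3127·19043 − 3220·18493
1 = −3220·37536 + 6347·19043
So 19043·6347 ≡ 1 (mod 37536), hence d = 6347.

6347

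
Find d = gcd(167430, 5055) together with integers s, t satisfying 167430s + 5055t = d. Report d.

15

Repeated division:
167430 = 33*5055 + 615
5055 = 8*615 + 135
615 = 4*135 + 75
135 = 1*75 + 60
75 = 1*60 + 15
60 = 4*15 + 0
gcd(167430, 5055) = 15.
Working backward:
15 = 75 − 60
15 = −135 + 2·75
15 = 2·615 − 9·135
15 = −9·5055 + 74·615
15 = 74·167430 − 2451·5055
So 15 = (74)·167430 + (-2451)·5055.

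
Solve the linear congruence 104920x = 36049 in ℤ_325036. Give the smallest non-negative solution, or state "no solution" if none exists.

no solution

gcd(104920, 325036):
325036 = 3×104920 + 10276
104920 = 10×10276 + 2160
10276 = 4×2160 + 1636
2160 = 1×1636 + 524
1636 = 3×524 + 64
524 = 8×64 + 12
64 = 5×12 + 4
12 = 3×4 + 0
gcd = 4, but 4 ∤ 36049, so the congruence has no solution.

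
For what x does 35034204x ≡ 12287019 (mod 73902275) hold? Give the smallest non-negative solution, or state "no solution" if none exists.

First find gcd(35034204, 73902275):
73902275 = 2·35034204 + 3833867
35034204 = 9·3833867 + 529401
3833867 = 7·529401 + 128060
529401 = 4·128060 + 17161
128060 = 7·17161 + 7933
17161 = 2·7933 + 1295
7933 = 6·1295 + 163
1295 = 7·163 + 154
163 = 1·154 + 9
154 = 17·9 + 1
9 = 9·1 + 0
gcd = 1, so a unique solution mod 73902275 exists.
Back-substitute for the Bézout coefficients:
1 = 154 − 17·9
1 = −17·163 + 18·154
1 = 18·1295 − 143·163
1 = −143·7933 + 876·1295
1 = 876·17161 − 1895·7933
1 = −1895·128060 + 14141·17161
1 = 14141·529401 − 58459·128060
1 = −58459·3833867 + 423354·529401
1 = 423354·35034204 − 3868645·3833867
1 = −3868645·73902275 + 8160644·35034204
So 35034204·(8160644) ≡ 1 (mod 73902275), giving 35034204⁻¹ ≡ 8160644.
x ≡ 35034204⁻¹·12287019 ≡ 8160644·12287019 ≡ 46280711 (mod 73902275).

46280711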